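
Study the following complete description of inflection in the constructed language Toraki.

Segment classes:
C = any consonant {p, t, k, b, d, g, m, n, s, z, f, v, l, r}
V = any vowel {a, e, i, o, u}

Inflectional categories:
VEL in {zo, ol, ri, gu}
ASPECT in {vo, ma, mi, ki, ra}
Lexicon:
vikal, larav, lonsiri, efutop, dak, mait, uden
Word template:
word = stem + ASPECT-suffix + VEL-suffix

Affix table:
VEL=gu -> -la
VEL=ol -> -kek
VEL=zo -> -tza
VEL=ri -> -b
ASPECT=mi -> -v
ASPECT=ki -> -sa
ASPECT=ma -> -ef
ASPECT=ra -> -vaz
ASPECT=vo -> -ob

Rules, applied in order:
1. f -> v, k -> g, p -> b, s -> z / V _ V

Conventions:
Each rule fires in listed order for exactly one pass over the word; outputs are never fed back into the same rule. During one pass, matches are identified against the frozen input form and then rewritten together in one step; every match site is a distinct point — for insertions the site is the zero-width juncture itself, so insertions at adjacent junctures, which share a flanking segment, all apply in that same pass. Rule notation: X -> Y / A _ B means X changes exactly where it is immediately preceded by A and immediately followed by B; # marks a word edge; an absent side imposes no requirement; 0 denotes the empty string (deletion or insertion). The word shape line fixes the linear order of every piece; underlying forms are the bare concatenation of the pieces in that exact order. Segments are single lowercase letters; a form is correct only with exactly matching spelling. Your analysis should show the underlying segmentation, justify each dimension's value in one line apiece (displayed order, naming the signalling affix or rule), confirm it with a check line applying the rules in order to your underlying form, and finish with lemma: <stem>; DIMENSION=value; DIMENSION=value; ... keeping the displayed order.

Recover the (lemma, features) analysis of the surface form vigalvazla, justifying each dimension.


underlying: vikal-vaz-la
VEL=gu - signalled by the affix -la
ASPECT=ra - signalled by the affix -vaz
check: vikalvazla -> vigalvazla
lemma: vikal; VEL=gu; ASPECT=ra


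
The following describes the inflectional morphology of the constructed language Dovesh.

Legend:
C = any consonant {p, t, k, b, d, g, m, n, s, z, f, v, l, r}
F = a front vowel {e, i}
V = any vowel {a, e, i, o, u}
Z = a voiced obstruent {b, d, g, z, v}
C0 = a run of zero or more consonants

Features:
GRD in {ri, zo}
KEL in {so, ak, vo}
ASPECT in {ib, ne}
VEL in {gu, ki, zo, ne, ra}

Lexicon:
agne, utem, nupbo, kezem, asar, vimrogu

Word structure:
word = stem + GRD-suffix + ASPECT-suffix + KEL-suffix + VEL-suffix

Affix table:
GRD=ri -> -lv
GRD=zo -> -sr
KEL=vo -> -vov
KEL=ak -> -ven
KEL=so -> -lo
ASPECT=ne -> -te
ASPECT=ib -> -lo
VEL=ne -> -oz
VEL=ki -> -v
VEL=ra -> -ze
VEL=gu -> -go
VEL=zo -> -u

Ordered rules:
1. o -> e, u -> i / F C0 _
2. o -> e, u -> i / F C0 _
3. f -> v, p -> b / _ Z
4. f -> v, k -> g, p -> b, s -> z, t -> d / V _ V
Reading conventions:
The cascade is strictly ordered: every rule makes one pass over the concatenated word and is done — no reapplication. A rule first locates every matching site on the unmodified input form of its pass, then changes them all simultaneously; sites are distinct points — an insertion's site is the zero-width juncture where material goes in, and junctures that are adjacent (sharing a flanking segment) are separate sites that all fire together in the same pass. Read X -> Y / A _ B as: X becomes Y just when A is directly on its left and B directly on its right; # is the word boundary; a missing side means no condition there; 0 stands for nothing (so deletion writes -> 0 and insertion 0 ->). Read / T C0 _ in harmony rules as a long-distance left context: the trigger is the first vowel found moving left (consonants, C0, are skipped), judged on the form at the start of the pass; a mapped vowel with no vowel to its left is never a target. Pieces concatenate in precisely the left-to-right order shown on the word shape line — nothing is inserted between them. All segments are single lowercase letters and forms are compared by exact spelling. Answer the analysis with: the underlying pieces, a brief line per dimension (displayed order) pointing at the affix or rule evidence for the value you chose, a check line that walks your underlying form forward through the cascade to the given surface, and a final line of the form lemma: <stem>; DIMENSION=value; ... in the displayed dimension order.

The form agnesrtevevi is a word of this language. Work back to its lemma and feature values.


underlying: agne-sr-te-vov-u
GRD=zo - signalled by the affix -sr
KEL=vo - signalled by the affix -vov
ASPECT=ne - signalled by the affix -te
VEL=zo - signalled by the affix -u
check: agnesrtevovu -> agnesrtevevu -> agnesrtevevi -> agnesrtevevi -> agnesrtevevi
lemma: agne; GRD=zo; KEL=vo; ASPECT=ne; VEL=zo


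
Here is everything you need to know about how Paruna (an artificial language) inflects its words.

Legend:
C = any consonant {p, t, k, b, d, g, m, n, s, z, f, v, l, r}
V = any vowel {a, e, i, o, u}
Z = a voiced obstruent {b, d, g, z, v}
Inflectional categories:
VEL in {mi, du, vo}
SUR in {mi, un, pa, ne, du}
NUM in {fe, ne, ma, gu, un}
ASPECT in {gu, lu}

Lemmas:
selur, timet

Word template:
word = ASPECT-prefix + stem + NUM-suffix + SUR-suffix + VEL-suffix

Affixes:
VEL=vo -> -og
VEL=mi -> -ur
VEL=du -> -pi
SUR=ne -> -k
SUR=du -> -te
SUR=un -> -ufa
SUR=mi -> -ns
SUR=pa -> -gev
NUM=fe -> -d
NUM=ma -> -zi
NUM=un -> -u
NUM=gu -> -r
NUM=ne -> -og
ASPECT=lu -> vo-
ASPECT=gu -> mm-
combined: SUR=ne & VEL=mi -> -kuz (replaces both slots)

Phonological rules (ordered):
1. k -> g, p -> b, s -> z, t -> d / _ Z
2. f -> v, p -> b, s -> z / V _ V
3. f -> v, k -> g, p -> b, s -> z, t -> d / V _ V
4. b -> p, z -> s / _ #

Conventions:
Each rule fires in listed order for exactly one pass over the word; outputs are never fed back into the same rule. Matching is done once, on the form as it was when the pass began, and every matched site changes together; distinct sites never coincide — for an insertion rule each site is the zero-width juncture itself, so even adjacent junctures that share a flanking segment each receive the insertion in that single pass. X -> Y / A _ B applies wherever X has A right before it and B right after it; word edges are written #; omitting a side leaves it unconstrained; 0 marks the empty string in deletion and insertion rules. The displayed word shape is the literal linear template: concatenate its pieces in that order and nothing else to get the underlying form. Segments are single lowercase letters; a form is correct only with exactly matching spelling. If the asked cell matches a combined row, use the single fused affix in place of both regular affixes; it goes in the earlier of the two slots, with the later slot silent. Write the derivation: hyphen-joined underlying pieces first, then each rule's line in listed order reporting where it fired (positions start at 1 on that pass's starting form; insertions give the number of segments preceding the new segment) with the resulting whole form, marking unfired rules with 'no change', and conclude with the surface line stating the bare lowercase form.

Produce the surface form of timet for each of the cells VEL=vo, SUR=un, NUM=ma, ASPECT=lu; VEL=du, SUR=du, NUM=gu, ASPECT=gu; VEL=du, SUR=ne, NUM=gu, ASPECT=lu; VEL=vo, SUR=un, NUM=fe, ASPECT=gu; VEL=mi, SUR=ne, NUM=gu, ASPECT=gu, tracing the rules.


cell VEL=vo, SUR=un, NUM=ma, ASPECT=lu:
underlying: vo-timet-zi-ufa-og
1. k -> g, p -> b, s -> z, t -> d / _ Z: fires at position(s) 7: votimedziufaog
2. f -> v, p -> b, s -> z / V _ V: fires at position(s) 11: votimedziuvaog
3. f -> v, k -> g, p -> b, s -> z, t -> d / V _ V: fires at position(s) 3: vodimedziuvaog
4. b -> p, z -> s / _ #: no change
surface: vodimedziuvaog

cell VEL=du, SUR=du, NUM=gu, ASPECT=gu:
underlying: mm-timet-r-te-pi
1. k -> g, p -> b, s -> z, t -> d / _ Z: no change
2. f -> v, p -> b, s -> z / V _ V: fires at position(s) 11: mmtimetrtebi
3. f -> v, k -> g, p -> b, s -> z, t -> d / V _ V: no change
4. b -> p, z -> s / _ #: no change
surface: mmtimetrtebi

cell VEL=du, SUR=ne, NUM=gu, ASPECT=lu:
underlying: vo-timet-r-k-pi
1. k -> g, p -> b, s -> z, t -> d / _ Z: no change
2. f -> v, p -> b, s -> z / V _ V: no change
3. f -> v, k -> g, p -> b, s -> z, t -> d / V _ V: fires at position(s) 3: vodimetrkpi
4. b -> p, z -> s / _ #: no change
surface: vodimetrkpi

cell VEL=vo, SUR=un, NUM=fe, ASPECT=gu:
underlying: mm-timet-d-ufa-og
1. k -> g, p -> b, s -> z, t -> d / _ Z: fires at position(s) 7: mmtimeddufaog
2. f -> v, p -> b, s -> z / V _ V: fires at position(s) 10: mmtimedduvaog
3. f -> v, k -> g, p -> b, s -> z, t -> d / V _ V: no change
4. b -> p, z -> s / _ #: no change
surface: mmtimedduvaog

cell VEL=mi, SUR=ne, NUM=gu, ASPECT=gu:
underlying: mm-timet-r-kuz
1. k -> g, p -> b, s -> z, t -> d / _ Z: no change
2. f -> v, p -> b, s -> z / V _ V: no change
3. f -> v, k -> g, p -> b, s -> z, t -> d / V _ V: no change
4. b -> p, z -> s / _ #: fires at position(s) 11: mmtimetrkus
surface: mmtimetrkus


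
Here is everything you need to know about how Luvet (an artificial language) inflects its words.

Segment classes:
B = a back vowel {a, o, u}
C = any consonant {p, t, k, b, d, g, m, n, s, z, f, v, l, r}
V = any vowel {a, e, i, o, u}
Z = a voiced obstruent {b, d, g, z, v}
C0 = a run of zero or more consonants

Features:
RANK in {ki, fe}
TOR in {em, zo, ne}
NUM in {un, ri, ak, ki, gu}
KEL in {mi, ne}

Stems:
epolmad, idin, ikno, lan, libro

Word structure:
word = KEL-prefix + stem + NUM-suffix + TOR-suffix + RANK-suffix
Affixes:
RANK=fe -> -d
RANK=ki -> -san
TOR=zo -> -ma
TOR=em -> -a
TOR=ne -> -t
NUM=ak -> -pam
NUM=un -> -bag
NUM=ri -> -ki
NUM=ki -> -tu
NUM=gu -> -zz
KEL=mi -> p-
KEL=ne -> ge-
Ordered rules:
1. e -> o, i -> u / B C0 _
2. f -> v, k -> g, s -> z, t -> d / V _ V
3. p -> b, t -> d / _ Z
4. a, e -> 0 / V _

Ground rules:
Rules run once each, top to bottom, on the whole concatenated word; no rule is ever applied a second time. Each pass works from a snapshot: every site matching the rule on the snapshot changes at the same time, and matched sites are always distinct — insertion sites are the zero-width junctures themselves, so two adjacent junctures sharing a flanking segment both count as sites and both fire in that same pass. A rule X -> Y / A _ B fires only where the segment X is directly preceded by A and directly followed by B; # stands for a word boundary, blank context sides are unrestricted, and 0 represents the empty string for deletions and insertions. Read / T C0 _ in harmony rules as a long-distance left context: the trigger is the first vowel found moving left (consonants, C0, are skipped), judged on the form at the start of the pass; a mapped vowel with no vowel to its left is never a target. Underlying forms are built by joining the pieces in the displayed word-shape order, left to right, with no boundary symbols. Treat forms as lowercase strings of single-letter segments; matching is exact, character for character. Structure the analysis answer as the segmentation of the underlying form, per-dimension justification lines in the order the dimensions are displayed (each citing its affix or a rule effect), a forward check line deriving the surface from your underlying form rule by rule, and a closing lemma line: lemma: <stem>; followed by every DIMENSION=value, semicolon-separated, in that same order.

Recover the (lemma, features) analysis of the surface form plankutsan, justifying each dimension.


underlying: p-lan-ki-t-san
RANK=ki - signalled by the affix -san
TOR=ne - signalled by the affix -t
NUM=ri - signalled by the affix -ki
KEL=mi - signalled by the affix p-
check: plankitsan -> plankutsan -> plankutsan -> plankutsan -> plankutsan
lemma: lan; RANK=ki; TOR=ne; NUM=ri; KEL=mi


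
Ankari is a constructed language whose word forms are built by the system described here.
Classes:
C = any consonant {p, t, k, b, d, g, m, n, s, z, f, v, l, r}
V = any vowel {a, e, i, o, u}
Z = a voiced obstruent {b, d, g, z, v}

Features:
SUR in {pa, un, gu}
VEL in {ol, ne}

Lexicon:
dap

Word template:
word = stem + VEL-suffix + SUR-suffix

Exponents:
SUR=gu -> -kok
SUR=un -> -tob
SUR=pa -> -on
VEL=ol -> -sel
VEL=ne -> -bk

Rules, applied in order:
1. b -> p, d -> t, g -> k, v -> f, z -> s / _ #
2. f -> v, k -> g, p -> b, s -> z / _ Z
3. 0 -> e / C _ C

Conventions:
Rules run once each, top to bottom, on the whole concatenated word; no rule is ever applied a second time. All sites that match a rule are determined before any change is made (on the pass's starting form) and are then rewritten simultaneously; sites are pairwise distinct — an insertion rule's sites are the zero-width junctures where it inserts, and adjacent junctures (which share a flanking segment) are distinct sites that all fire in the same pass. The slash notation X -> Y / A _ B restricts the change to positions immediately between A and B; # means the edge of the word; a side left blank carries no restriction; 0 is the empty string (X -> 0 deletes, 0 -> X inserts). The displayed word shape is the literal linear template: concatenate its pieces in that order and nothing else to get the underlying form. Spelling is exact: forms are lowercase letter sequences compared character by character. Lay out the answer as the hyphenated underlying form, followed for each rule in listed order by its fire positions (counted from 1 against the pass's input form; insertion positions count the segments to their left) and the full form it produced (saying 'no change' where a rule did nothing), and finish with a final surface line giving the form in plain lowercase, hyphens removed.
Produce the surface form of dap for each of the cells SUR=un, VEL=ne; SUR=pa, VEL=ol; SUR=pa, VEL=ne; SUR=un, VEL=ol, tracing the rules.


cell SUR=un, VEL=ne:
underlying: dap-bk-tob
1. b -> p, d -> t, g -> k, v -> f, z -> s / _ #: fires at position(s) 8: dapbktop
2. f -> v, k -> g, p -> b, s -> z / _ Z: fires at position(s) 3: dabbktop
3. 0 -> e / C _ C: inserts after position(s) 3, 4, 5: dabebeketop
surface: dabebeketop

cell SUR=pa, VEL=ol:
underlying: dap-sel-on
1. b -> p, d -> t, g -> k, v -> f, z -> s / _ #: no change
2. f -> v, k -> g, p -> b, s -> z / _ Z: no change
3. 0 -> e / C _ C: inserts after position(s) 3: dapeselon
surface: dapeselon

cell SUR=pa, VEL=ne:
underlying: dap-bk-on
1. b -> p, d -> t, g -> k, v -> f, z -> s / _ #: no change
2. f -> v, k -> g, p -> b, s -> z / _ Z: fires at position(s) 3: dabbkon
3. 0 -> e / C _ C: inserts after position(s) 3, 4: dabebekon
surface: dabebekon

cell SUR=un, VEL=ol:
underlying: dap-sel-tob
1. b -> p, d -> t, g -> k, v -> f, z -> s / _ #: fires at position(s) 9: dapseltop
2. f -> v, k -> g, p -> b, s -> z / _ Z: no change
3. 0 -> e / C _ C: inserts after position(s) 3, 6: dapeseletop
surface: dapeseletop


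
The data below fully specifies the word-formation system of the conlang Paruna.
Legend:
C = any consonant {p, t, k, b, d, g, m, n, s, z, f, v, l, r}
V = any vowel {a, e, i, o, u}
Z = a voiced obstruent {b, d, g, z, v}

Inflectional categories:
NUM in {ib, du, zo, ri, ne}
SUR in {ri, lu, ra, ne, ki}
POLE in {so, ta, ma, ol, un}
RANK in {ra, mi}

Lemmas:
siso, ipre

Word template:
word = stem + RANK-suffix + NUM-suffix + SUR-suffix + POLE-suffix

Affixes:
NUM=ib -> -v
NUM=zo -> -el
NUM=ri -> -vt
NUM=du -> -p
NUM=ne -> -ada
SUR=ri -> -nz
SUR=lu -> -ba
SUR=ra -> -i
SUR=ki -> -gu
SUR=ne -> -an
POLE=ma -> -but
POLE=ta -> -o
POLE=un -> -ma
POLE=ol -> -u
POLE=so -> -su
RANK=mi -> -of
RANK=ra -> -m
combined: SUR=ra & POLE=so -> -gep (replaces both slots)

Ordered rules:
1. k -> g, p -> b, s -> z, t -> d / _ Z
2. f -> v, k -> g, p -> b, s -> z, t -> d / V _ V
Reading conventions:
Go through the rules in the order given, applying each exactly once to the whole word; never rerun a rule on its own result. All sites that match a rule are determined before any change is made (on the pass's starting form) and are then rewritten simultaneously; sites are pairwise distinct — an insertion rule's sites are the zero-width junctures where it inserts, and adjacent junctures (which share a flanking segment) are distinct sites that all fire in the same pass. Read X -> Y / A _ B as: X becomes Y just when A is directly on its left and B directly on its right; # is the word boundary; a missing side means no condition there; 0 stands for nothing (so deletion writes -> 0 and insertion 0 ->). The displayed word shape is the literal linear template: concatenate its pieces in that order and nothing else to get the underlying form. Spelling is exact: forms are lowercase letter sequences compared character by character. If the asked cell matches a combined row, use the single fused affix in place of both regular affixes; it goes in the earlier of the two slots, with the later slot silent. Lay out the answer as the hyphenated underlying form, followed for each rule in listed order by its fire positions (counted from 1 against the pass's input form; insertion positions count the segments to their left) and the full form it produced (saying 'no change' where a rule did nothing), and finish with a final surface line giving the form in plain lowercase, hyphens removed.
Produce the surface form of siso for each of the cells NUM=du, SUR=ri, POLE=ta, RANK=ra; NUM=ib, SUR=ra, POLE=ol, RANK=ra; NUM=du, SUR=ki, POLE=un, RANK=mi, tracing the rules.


cell NUM=du, SUR=ri, POLE=ta, RANK=ra:
underlying: siso-m-p-nz-o
1. k -> g, p -> b, s -> z, t -> d / _ Z: no change
2. f -> v, k -> g, p -> b, s -> z, t -> d / V _ V: fires at position(s) 3: sizompnzo
surface: sizompnzo

cell NUM=ib, SUR=ra, POLE=ol, RANK=ra:
underlying: siso-m-v-i-u
1. k -> g, p -> b, s -> z, t -> d / _ Z: no change
2. f -> v, k -> g, p -> b, s -> z, t -> d / V _ V: fires at position(s) 3: sizomviu
surface: sizomviu

cell NUM=du, SUR=ki, POLE=un, RANK=mi:
underlying: siso-of-p-gu-ma
1. k -> g, p -> b, s -> z, t -> d / _ Z: fires at position(s) 7: sisoofbguma
2. f -> v, k -> g, p -> b, s -> z, t -> d / V _ V: fires at position(s) 3: sizoofbguma
surface: sizoofbguma


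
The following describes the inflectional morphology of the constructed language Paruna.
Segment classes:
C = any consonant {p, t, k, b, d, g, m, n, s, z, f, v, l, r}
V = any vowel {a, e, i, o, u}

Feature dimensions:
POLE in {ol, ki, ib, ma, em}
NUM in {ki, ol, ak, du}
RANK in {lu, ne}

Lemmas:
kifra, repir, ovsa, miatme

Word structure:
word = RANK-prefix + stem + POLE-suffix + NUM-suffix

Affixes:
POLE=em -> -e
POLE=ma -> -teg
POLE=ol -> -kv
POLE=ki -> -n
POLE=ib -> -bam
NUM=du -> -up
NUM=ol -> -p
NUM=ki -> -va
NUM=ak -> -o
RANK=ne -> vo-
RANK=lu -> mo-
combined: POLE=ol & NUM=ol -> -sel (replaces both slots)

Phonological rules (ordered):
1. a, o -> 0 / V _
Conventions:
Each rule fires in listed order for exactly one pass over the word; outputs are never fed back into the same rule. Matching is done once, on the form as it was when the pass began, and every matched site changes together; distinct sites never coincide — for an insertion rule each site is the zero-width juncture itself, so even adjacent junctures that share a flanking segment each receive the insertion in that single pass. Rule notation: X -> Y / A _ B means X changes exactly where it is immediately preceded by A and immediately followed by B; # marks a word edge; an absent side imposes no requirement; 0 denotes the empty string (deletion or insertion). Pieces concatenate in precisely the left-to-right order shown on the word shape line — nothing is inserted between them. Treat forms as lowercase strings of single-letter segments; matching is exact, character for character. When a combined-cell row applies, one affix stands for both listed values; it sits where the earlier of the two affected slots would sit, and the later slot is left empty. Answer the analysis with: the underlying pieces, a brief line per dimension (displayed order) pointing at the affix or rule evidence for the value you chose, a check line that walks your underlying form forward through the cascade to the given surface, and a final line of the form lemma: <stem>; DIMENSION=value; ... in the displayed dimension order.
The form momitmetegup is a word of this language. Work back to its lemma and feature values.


underlying: mo-miatme-teg-up
POLE=ma - signalled by the affix -teg
NUM=du - signalled by the affix -up
RANK=lu - signalled by the affix mo-
check: momiatmetegup -> momitmetegup
lemma: miatme; POLE=ma; NUM=du; RANK=lu


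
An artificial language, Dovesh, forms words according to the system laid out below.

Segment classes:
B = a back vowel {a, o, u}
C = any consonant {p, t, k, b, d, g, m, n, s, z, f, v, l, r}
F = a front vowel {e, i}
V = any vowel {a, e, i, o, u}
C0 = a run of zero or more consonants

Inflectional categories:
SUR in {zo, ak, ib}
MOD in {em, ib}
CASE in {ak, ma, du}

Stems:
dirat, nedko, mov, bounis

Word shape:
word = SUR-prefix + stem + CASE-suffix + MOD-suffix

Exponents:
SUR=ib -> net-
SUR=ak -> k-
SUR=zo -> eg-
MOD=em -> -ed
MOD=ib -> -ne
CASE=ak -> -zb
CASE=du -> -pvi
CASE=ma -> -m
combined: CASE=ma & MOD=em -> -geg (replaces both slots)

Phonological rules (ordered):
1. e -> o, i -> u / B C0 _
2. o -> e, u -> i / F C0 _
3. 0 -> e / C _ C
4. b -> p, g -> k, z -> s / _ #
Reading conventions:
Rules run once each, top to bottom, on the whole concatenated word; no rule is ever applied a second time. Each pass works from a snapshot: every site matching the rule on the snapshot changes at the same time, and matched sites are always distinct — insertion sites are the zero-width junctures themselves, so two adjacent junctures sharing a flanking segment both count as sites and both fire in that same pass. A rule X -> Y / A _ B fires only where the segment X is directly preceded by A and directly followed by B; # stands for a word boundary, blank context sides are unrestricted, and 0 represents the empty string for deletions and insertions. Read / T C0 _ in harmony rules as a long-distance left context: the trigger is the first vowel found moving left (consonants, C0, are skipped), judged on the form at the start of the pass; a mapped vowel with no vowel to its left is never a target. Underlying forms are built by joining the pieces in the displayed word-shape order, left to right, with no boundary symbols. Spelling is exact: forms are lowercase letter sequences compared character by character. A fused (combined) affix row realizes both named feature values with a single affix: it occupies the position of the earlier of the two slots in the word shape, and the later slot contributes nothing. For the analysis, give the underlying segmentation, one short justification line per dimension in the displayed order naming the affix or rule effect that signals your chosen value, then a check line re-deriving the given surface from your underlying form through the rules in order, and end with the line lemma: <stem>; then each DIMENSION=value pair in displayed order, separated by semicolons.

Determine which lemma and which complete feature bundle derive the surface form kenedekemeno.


underlying: k-nedko-m-ne
SUR=ak - signalled by the affix k-
MOD=ib - signalled by the affix -ne
CASE=ma - signalled by the affix -m
check: knedkomne -> knedkomno -> knedkemno -> kenedekemeno -> kenedekemeno
lemma: nedko; SUR=ak; MOD=ib; CASE=ma


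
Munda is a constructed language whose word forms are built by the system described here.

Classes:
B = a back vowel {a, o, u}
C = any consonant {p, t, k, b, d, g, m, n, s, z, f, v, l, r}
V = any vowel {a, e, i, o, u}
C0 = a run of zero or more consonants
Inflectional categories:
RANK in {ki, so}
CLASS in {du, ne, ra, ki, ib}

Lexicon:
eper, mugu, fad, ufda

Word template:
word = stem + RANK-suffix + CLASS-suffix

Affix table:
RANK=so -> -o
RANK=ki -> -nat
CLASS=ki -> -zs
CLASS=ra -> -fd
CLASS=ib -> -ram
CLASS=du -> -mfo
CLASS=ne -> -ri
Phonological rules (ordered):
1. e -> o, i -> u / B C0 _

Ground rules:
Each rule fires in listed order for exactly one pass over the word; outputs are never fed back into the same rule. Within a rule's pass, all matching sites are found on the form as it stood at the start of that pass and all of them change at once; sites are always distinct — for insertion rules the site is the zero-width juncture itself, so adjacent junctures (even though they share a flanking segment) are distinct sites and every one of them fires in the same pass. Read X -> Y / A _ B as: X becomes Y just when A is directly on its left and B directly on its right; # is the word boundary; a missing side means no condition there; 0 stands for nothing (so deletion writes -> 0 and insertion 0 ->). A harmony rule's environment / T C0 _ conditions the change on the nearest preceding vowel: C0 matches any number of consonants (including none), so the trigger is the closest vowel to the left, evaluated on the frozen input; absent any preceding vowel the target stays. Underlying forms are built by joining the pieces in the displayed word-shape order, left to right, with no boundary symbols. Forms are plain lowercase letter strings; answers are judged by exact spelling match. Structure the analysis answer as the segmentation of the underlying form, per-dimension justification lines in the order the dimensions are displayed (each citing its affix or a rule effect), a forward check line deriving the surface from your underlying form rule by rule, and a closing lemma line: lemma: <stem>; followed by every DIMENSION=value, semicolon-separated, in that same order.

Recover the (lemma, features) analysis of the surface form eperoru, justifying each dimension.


underlying: eper-o-ri
RANK=so - signalled by the affix -o
CLASS=ne - signalled by the affix -ri
check: eperori -> eperoru
lemma: eper; RANK=so; CLASS=ne


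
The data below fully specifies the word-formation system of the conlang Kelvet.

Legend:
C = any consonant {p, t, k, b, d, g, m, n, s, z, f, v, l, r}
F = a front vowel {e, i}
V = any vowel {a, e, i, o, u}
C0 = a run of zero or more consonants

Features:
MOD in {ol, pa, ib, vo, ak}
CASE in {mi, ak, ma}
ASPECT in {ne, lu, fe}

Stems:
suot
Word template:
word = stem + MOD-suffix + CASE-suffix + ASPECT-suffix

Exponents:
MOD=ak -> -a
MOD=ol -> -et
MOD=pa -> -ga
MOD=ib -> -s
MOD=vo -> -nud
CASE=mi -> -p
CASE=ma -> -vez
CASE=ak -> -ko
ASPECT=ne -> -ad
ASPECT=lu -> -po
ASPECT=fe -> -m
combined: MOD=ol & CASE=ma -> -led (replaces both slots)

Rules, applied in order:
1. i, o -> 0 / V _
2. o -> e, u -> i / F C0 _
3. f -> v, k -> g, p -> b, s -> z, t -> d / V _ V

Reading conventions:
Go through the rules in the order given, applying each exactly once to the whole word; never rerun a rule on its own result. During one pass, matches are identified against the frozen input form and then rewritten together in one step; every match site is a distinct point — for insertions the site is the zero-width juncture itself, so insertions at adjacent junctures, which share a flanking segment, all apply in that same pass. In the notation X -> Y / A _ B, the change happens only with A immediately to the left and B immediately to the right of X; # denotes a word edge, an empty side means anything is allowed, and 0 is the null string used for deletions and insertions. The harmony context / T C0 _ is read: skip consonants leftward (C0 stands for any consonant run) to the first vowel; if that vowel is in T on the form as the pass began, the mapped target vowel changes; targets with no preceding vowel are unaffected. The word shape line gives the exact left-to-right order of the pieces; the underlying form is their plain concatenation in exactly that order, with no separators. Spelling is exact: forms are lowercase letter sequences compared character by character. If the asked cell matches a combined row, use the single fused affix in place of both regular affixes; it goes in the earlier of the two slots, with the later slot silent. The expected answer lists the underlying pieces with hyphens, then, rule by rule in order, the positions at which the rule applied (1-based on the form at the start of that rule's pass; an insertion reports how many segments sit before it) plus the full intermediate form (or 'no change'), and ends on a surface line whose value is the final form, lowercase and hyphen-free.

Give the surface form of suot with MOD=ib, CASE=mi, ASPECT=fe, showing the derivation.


underlying: suot-s-p-m
1. i, o -> 0 / V _: fires at position(s) 3: sutspm
2. o -> e, u -> i / F C0 _: no change
3. f -> v, k -> g, p -> b, s -> z, t -> d / V _ V: no change
surface: sutspm


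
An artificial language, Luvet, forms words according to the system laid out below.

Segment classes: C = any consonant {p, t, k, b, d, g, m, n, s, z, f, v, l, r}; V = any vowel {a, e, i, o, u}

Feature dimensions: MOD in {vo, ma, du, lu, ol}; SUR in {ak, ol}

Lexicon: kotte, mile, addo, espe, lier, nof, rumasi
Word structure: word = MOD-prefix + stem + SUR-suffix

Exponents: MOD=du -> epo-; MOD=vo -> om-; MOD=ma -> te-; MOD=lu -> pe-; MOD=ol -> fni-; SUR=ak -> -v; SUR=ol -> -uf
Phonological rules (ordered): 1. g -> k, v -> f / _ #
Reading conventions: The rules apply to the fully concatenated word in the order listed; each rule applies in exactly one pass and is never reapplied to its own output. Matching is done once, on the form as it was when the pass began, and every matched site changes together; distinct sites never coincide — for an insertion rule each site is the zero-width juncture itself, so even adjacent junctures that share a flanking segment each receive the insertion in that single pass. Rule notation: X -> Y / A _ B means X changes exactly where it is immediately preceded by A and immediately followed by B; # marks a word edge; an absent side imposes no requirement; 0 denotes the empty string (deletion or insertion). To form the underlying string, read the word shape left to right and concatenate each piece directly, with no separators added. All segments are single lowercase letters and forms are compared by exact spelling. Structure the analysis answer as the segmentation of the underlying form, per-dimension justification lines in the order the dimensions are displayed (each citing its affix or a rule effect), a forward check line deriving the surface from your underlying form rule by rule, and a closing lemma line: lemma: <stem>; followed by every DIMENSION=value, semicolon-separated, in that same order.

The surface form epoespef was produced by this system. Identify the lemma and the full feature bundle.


underlying: epo-espe-v
MOD=du - signalled by the affix epo-
SUR=ak - signalled by the affix -v
check: epoespev -> epoespef
lemma: espe; MOD=du; SUR=ak


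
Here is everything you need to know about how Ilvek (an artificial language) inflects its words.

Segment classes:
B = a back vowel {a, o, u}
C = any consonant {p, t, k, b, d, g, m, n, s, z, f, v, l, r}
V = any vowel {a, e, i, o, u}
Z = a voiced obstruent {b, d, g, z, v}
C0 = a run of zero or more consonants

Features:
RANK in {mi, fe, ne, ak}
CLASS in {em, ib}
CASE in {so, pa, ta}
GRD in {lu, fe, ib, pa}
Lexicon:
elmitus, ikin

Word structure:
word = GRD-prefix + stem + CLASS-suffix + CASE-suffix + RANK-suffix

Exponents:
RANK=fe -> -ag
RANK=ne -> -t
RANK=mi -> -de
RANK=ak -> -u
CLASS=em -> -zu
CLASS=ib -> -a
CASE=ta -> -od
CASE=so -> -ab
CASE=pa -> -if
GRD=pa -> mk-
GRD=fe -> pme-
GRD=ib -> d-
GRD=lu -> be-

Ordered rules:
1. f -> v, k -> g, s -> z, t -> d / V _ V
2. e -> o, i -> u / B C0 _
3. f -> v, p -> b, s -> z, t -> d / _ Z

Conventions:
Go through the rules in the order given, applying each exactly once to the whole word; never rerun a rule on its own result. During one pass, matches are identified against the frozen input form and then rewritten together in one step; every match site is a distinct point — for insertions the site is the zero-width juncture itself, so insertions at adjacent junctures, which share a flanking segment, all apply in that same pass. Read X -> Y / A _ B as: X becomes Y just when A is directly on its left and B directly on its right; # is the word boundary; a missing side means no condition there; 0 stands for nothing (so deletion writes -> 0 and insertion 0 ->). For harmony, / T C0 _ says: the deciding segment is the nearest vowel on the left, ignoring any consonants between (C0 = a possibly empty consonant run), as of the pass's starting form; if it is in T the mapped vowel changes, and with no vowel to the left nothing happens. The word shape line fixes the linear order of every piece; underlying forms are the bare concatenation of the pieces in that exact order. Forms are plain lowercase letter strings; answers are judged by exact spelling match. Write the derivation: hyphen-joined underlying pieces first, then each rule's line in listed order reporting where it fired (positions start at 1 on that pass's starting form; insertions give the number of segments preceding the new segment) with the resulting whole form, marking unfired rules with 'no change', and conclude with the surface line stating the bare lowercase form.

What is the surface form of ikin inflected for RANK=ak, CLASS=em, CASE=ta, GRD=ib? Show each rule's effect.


underlying: d-ikin-zu-od-u
1. f -> v, k -> g, s -> z, t -> d / V _ V: fires at position(s) 3: diginzuodu
2. e -> o, i -> u / B C0 _: no change
3. f -> v, p -> b, s -> z, t -> d / _ Z: no change
surface: diginzuodu


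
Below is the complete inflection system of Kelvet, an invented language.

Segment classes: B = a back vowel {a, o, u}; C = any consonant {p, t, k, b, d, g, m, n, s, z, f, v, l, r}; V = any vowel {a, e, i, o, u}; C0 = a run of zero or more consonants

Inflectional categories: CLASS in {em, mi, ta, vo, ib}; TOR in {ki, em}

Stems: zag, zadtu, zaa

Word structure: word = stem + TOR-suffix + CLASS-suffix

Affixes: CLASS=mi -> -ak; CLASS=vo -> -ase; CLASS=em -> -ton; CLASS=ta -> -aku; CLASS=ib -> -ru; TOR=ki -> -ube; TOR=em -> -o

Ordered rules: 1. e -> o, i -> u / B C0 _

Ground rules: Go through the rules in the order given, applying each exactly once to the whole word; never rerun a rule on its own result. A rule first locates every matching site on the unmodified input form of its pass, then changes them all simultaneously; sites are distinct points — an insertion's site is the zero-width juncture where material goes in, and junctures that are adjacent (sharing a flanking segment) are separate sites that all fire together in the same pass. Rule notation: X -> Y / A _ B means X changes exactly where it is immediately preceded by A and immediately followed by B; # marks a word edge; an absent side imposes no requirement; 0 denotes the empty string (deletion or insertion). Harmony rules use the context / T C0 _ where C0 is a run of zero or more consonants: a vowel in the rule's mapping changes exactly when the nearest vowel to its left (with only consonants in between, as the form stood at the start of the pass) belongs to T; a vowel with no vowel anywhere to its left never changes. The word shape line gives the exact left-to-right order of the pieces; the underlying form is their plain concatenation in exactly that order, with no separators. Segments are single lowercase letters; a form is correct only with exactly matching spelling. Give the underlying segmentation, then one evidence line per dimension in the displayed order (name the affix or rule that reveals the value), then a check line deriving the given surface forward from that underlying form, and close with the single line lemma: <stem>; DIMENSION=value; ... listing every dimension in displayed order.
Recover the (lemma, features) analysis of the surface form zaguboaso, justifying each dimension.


underlying: zag-ube-ase
CLASS=vo - signalled by the affix -ase
TOR=ki - signalled by the affix -ube
check: zagubease -> zaguboaso
lemma: zag; CLASS=vo; TOR=ki


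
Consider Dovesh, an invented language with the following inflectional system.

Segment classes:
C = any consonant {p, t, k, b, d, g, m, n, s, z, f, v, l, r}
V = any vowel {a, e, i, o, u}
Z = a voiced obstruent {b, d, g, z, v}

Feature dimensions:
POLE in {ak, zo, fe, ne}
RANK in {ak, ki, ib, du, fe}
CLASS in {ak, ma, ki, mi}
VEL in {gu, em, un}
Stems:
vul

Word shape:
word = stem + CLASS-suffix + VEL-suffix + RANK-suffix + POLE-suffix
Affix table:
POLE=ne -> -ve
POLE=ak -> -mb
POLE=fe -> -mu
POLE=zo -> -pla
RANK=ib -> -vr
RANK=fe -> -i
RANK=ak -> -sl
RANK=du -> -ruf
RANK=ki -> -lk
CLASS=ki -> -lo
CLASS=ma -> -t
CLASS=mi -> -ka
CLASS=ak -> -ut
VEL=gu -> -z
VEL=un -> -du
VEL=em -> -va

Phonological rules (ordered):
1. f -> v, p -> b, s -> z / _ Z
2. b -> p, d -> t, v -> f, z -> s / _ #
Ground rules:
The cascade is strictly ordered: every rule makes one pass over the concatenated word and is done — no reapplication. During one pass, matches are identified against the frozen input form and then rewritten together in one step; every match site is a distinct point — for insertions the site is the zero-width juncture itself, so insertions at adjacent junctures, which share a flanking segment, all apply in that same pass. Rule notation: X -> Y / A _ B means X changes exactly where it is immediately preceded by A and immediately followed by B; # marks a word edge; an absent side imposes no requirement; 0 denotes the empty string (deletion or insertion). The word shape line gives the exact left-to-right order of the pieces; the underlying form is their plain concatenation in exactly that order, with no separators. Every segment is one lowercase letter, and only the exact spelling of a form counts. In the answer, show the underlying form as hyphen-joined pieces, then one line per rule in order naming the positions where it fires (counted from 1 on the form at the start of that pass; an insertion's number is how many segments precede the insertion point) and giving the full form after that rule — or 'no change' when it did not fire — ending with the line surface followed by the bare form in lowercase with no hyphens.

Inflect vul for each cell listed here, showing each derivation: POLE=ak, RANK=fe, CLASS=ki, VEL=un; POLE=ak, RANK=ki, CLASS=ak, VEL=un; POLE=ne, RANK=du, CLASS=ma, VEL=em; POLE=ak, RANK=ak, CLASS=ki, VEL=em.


cell POLE=ak, RANK=fe, CLASS=ki, VEL=un:
underlying: vul-lo-du-i-mb
1. f -> v, p -> b, s -> z / _ Z: no change
2. b -> p, d -> t, v -> f, z -> s / _ #: fires at position(s) 10: vulloduimp
surface: vulloduimp

cell POLE=ak, RANK=ki, CLASS=ak, VEL=un:
underlying: vul-ut-du-lk-mb
1. f -> v, p -> b, s -> z / _ Z: no change
2. b -> p, d -> t, v -> f, z -> s / _ #: fires at position(s) 11: vulutdulkmp
surface: vulutdulkmp

cell POLE=ne, RANK=du, CLASS=ma, VEL=em:
underlying: vul-t-va-ruf-ve
1. f -> v, p -> b, s -> z / _ Z: fires at position(s) 9: vultvaruvve
2. b -> p, d -> t, v -> f, z -> s / _ #: no change
surface: vultvaruvve

cell POLE=ak, RANK=ak, CLASS=ki, VEL=em:
underlying: vul-lo-va-sl-mb
1. f -> v, p -> b, s -> z / _ Z: no change
2. b -> p, d -> t, v -> f, z -> s / _ #: fires at position(s) 11: vullovaslmp
surface: vullovaslmp


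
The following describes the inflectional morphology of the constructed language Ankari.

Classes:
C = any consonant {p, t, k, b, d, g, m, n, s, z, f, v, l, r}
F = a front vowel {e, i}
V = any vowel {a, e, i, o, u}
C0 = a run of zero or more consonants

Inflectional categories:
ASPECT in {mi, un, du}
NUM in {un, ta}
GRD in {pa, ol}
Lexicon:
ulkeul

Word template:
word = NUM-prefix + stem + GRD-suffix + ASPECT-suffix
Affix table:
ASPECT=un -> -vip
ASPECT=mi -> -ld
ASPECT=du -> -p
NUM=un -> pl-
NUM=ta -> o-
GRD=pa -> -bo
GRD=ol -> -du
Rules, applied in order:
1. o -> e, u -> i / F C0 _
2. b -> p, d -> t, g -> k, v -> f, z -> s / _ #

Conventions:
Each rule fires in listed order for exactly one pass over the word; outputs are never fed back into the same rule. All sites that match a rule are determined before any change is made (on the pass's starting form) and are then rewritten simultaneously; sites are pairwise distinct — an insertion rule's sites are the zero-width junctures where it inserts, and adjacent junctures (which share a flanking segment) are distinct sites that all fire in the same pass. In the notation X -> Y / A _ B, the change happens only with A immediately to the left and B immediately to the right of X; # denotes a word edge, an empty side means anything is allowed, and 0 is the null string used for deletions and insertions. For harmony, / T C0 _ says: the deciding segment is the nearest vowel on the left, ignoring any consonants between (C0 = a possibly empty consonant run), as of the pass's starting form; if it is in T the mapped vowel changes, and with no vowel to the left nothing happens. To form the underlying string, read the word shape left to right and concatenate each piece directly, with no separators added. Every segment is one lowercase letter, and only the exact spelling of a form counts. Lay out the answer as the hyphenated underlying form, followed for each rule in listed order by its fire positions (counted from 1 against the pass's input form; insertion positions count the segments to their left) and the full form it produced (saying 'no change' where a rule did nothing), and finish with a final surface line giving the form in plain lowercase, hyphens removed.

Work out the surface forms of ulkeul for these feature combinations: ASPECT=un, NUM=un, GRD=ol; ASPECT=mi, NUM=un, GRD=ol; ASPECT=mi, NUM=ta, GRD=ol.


cell ASPECT=un, NUM=un, GRD=ol:
underlying: pl-ulkeul-du-vip
1. o -> e, u -> i / F C0 _: fires at position(s) 7: plulkeilduvip
2. b -> p, d -> t, g -> k, v -> f, z -> s / _ #: no change
surface: plulkeilduvip

cell ASPECT=mi, NUM=un, GRD=ol:
underlying: pl-ulkeul-du-ld
1. o -> e, u -> i / F C0 _: fires at position(s) 7: plulkeilduld
2. b -> p, d -> t, g -> k, v -> f, z -> s / _ #: fires at position(s) 12: plulkeildult
surface: plulkeildult

cell ASPECT=mi, NUM=ta, GRD=ol:
underlying: o-ulkeul-du-ld
1. o -> e, u -> i / F C0 _: fires at position(s) 6: oulkeilduld
2. b -> p, d -> t, g -> k, v -> f, z -> s / _ #: fires at position(s) 11: oulkeildult
surface: oulkeildult
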